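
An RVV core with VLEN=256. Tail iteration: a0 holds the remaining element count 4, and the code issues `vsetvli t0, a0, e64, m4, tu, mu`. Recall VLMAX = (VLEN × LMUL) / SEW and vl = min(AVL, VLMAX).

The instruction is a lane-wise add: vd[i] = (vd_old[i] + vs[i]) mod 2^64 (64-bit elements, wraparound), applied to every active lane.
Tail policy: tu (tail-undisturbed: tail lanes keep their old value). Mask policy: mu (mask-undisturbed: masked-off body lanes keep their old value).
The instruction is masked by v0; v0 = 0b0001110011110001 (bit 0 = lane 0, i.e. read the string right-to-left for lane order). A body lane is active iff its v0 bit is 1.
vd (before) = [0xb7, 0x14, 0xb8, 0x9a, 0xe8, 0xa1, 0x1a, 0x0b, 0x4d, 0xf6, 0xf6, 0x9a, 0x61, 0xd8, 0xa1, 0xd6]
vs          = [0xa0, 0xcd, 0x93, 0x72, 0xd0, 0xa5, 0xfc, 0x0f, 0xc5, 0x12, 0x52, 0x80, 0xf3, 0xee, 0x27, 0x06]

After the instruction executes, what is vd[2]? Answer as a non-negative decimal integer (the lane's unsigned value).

VLMAX = VLEN×LMUL/SEW = 256×4/64 = 16
vl ← min(4, 16) = 4
lane  0: add(0xb7,0xa0) ⇒ 0x157
lane  1: mask-off/keep ⇒ 0x14
lane  2: mask-off/keep ⇒ 0xb8
lane  3: mask-off/keep ⇒ 0x9a
lane  4: tail/keep ⇒ 0xe8
lane  5: tail/keep ⇒ 0xa1
lane  6: tail/keep ⇒ 0x1a
lane  7: tail/keep ⇒ 0x0b
lane  8: tail/keep ⇒ 0x4d
lane  9: tail/keep ⇒ 0xf6
lane 10: tail/keep ⇒ 0xf6
lane 11: tail/keep ⇒ 0x9a
lane 12: tail/keep ⇒ 0x61
lane 13: tail/keep ⇒ 0xd8
lane 14: tail/keep ⇒ 0xa1
lane 15: tail/keep ⇒ 0xd6

vd[2] = 184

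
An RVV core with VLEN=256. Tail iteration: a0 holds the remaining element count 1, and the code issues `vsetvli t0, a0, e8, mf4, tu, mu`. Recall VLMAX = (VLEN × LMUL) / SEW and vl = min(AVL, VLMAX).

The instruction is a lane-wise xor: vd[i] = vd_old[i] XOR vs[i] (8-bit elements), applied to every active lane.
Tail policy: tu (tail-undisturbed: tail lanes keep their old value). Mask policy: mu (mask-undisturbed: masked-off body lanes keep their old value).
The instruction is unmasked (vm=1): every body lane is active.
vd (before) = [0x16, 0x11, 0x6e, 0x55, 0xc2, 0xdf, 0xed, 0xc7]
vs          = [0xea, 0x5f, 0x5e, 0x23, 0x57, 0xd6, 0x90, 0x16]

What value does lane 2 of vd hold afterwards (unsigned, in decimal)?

vd[2] = 110

lanes per group: 256·1/4/8 = 8
AVL=1 ≤ VLMAX=8, so vl = 1
vd[0] xor(0x16,0xea) -> 0xfc
vd[1] tail/keep -> 0x11
vd[2] tail/keep -> 0x6e
vd[3] tail/keep -> 0x55
vd[4] tail/keep -> 0xc2
vd[5] tail/keep -> 0xdf
vd[6] tail/keep -> 0xed
vd[7] tail/keep -> 0xc7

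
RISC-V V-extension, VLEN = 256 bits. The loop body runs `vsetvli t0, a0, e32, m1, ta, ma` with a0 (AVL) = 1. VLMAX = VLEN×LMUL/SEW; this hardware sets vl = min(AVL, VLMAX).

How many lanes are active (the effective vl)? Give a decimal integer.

vl = 1

VLMAX = VLEN×LMUL/SEW = 256×1/32 = 8
vl ← min(1, 8) = 1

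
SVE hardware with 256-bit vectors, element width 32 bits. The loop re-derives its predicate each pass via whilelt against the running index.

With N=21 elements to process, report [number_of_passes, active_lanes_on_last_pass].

[iterations, last_vl] = [3, 5]

lane count: 256 div 32 = 8
21 elements at 8/iter → 3 passes, remainder 5 on the last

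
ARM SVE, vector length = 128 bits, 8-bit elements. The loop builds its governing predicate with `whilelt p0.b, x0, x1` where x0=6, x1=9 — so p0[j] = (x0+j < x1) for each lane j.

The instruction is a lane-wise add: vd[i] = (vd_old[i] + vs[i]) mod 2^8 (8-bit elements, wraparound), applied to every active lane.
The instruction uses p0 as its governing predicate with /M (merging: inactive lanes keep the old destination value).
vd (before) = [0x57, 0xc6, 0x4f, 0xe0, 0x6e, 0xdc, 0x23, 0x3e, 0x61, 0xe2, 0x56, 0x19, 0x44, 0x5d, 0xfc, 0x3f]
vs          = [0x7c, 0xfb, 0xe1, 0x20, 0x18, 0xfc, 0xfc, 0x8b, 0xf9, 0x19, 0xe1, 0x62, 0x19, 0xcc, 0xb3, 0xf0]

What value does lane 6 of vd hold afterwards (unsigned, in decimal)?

vd[6] = 35

lane count: 128 div 8 = 16
active while 6+j < 9, i.e. j ∈ [0,3) capped at 16 ⇒ 3
  i=0: add(0x57,0x7c) → 211
  i=1: add(0xc6,0xfb) → 193
  i=2: add(0x4f,0xe1) → 48
  i=3: tail/keep → 224
  i=4: tail/keep → 110
  i=5: tail/keep → 220
  i=6: tail/keep → 35
  i=7: tail/keep → 62
  i=8: tail/keep → 97
  i=9: tail/keep → 226
  i=10: tail/keep → 86
  i=11: tail/keep → 25
  i=12: tail/keep → 68
  i=13: tail/keep → 93
  i=14: tail/keep → 252
  i=15: tail/keep → 63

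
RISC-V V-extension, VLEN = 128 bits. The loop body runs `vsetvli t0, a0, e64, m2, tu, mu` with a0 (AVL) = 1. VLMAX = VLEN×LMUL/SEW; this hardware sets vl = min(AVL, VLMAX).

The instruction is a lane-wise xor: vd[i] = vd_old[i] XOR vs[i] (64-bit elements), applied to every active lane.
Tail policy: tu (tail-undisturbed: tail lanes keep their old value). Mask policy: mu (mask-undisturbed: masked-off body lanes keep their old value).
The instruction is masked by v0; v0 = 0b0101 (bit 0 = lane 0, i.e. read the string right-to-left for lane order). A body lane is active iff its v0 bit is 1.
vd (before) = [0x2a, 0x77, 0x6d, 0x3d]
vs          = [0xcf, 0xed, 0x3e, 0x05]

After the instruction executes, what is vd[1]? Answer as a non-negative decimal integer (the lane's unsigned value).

vd[1] = 119

VLMAX = VLEN×LMUL/SEW = 128×2/64 = 4
vl = min(AVL, VLMAX) = min(1, 4) = 1
vd[0] xor(0x2a,0xcf) -> 0xe5
vd[1] tail/keep -> 0x77
vd[2] tail/keep -> 0x6d
vd[3] tail/keep -> 0x3d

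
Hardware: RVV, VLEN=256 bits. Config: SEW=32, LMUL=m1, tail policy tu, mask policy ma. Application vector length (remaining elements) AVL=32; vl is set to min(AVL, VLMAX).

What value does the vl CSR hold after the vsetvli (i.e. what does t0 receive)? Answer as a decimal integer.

vl = 8

VLMAX = (256 × 1) / 32 = 8 lanes
AVL=32 > VLMAX=8, so vl = 8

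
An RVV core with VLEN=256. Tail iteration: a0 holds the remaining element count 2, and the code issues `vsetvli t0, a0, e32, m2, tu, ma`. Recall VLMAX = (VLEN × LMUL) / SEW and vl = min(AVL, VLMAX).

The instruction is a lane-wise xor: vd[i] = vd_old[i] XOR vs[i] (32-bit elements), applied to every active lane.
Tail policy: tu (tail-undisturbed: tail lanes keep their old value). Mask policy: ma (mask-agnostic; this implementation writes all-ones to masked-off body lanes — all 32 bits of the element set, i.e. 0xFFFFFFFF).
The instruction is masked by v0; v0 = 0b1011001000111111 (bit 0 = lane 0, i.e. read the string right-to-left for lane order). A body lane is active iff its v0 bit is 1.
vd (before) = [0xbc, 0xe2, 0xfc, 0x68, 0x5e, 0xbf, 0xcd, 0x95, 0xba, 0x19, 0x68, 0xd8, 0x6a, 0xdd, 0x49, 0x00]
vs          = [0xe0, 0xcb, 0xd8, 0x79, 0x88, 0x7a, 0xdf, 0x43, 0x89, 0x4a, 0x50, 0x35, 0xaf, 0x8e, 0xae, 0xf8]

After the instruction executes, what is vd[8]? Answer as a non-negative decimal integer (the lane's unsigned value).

vd[8] = 186

VLMAX = (256 × 2) / 32 = 16 lanes
vl = min(AVL, VLMAX) = min(2, 16) = 2
  i=0: xor(0xbc,0xe0) → 92
  i=1: xor(0xe2,0xcb) → 41
  i=2: tail/keep → 252
  i=3: tail/keep → 104
  i=4: tail/keep → 94
  i=5: tail/keep → 191
  i=6: tail/keep → 205
  i=7: tail/keep → 149
  i=8: tail/keep → 186
  i=9: tail/keep → 25
  i=10: tail/keep → 104
  i=11: tail/keep → 216
  i=12: tail/keep → 106
  i=13: tail/keep → 221
  i=14: tail/keep → 73
  i=15: tail/keep → 0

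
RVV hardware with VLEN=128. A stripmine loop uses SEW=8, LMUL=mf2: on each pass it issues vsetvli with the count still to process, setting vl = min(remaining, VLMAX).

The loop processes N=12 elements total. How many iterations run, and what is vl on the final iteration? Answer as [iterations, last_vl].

[iterations, last_vl] = [2, 4]

VLMAX = (128 × 1/2) / 8 = 8 lanes
12 elements at 8/iter → 2 passes, remainder 4 on the last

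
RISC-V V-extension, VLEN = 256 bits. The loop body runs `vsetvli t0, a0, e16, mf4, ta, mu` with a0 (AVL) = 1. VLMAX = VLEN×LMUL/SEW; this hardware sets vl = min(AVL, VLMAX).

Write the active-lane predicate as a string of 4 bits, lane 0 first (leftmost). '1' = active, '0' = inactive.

predicate = 1000

lanes per group: 256·1/4/16 = 4
vl ← min(1, 4) = 1
bits (lane 0 leftmost): 1000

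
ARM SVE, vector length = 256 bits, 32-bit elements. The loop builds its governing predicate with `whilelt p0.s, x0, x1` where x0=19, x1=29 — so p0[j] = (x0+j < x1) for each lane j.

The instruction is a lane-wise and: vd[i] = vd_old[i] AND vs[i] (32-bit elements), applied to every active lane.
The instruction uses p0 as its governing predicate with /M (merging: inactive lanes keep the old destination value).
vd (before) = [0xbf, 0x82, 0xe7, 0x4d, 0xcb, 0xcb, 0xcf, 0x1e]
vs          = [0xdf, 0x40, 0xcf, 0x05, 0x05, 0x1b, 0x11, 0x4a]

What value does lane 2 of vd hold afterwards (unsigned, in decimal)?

lane count: 256 div 32 = 8
p0[j] = (19+j < 29); true for j=0..7 → 8 lanes set
vd[0] and(0xbf,0xdf) -> 0x9f
vd[1] and(0x82,0x40) -> 0x00
vd[2] and(0xe7,0xcf) -> 0xc7
vd[3] and(0x4d,0x05) -> 0x05
vd[4] and(0xcb,0x05) -> 0x01
vd[5] and(0xcb,0x1b) -> 0x0b
vd[6] and(0xcf,0x11) -> 0x01
vd[7] and(0x1e,0x4a) -> 0x0a

vd[2] = 199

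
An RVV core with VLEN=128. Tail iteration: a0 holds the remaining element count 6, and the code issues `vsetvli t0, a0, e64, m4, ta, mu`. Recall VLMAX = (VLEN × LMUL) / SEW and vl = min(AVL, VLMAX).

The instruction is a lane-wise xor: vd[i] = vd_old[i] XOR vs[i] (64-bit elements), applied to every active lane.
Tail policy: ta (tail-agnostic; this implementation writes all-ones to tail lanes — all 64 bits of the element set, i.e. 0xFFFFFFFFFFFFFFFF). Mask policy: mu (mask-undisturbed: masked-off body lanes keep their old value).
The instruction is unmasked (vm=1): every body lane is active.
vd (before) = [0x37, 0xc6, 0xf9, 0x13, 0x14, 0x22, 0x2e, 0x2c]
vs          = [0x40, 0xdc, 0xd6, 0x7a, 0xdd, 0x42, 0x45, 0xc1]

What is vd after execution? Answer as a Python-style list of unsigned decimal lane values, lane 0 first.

vd = [119, 26, 47, 105, 201, 96, 18446744073709551615, 18446744073709551615]

lanes per group: 128·4/64 = 8
vl ← min(6, 8) = 6
[0] xor(0x37,0x40) = 0x77
[1] xor(0xc6,0xdc) = 0x1a
[2] xor(0xf9,0xd6) = 0x2f
[3] xor(0x13,0x7a) = 0x69
[4] xor(0x14,0xdd) = 0xc9
[5] xor(0x22,0x42) = 0x60
[6] tail/ones = 0xffffffffffffffff
[7] tail/ones = 0xffffffffffffffff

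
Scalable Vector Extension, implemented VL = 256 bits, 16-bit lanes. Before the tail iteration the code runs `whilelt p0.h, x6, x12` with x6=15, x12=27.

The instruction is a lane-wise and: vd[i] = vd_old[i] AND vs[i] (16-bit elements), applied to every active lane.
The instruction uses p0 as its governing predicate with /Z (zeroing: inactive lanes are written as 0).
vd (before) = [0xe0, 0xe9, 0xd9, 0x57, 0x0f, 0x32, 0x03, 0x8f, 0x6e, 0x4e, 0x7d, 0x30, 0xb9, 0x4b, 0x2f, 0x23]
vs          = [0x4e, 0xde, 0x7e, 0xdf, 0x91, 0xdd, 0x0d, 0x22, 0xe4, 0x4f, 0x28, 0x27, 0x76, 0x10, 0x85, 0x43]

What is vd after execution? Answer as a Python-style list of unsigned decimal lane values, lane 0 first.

vd = [64, 200, 88, 87, 1, 16, 1, 2, 100, 78, 40, 32, 0, 0, 0, 0]

256-bit reg / 16-bit elem → 16 lanes
active while 15+j < 27, i.e. j ∈ [0,12) capped at 16 ⇒ 12
lane  0: and(0xe0,0x4e) ⇒ 0x40
lane  1: and(0xe9,0xde) ⇒ 0xc8
lane  2: and(0xd9,0x7e) ⇒ 0x58
lane  3: and(0x57,0xdf) ⇒ 0x57
lane  4: and(0x0f,0x91) ⇒ 0x01
lane  5: and(0x32,0xdd) ⇒ 0x10
lane  6: and(0x03,0x0d) ⇒ 0x01
lane  7: and(0x8f,0x22) ⇒ 0x02
lane  8: and(0x6e,0xe4) ⇒ 0x64
lane  9: and(0x4e,0x4f) ⇒ 0x4e
lane 10: and(0x7d,0x28) ⇒ 0x28
lane 11: and(0x30,0x27) ⇒ 0x20
lane 12: tail/zero ⇒ 0x00
lane 13: tail/zero ⇒ 0x00
lane 14: tail/zero ⇒ 0x00
lane 15: tail/zero ⇒ 0x00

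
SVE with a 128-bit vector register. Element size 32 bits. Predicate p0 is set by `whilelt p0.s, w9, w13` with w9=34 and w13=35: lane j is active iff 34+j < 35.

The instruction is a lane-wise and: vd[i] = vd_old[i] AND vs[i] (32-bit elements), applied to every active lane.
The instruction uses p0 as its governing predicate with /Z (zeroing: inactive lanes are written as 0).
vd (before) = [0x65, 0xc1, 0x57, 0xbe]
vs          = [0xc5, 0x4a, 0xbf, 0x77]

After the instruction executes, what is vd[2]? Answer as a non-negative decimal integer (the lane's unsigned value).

128-bit reg / 32-bit elem → 4 lanes
p0[j] = (34+j < 35); true for j=0..0 → 1 lanes set
  i=0: and(0x65,0xc5) → 69
  i=1: tail/zero → 0
  i=2: tail/zero → 0
  i=3: tail/zero → 0

vd[2] = 0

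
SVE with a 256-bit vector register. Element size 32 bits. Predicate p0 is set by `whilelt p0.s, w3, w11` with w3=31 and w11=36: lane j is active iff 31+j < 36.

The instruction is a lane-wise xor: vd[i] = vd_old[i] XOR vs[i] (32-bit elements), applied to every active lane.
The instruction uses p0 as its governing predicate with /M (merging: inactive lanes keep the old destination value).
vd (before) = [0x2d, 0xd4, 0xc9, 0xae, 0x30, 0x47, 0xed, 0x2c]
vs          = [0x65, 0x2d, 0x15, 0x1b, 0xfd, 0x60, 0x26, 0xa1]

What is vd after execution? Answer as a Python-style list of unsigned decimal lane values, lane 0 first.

lane count: 256 div 32 = 8
whilelt: lane j active iff 31+j < 36 → j < 5 → 5 active
  i=0: xor(0x2d,0x65) → 72
  i=1: xor(0xd4,0x2d) → 249
  i=2: xor(0xc9,0x15) → 220
  i=3: xor(0xae,0x1b) → 181
  i=4: xor(0x30,0xfd) → 205
  i=5: tail/keep → 71
  i=6: tail/keep → 237
  i=7: tail/keep → 44

vd = [72, 249, 220, 181, 205, 71, 237, 44]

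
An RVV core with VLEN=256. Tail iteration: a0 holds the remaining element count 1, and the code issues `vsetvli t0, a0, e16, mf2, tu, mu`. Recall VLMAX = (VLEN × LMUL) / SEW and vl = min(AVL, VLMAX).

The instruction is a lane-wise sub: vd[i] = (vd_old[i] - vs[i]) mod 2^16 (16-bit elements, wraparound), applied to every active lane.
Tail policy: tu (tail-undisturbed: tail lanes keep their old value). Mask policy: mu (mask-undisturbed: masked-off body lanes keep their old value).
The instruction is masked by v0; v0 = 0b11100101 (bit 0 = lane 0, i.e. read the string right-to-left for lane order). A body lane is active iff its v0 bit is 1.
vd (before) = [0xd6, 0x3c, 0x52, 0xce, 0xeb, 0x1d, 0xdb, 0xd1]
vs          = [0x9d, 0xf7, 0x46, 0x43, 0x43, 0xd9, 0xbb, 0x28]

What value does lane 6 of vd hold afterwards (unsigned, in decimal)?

vd[6] = 219

lanes per group: 256·1/2/16 = 8
vl = min(AVL, VLMAX) = min(1, 8) = 1
vd[0] sub(0xd6,0x9d) -> 0x39
vd[1] tail/keep -> 0x3c
vd[2] tail/keep -> 0x52
vd[3] tail/keep -> 0xce
vd[4] tail/keep -> 0xeb
vd[5] tail/keep -> 0x1d
vd[6] tail/keep -> 0xdb
vd[7] tail/keep -> 0xd1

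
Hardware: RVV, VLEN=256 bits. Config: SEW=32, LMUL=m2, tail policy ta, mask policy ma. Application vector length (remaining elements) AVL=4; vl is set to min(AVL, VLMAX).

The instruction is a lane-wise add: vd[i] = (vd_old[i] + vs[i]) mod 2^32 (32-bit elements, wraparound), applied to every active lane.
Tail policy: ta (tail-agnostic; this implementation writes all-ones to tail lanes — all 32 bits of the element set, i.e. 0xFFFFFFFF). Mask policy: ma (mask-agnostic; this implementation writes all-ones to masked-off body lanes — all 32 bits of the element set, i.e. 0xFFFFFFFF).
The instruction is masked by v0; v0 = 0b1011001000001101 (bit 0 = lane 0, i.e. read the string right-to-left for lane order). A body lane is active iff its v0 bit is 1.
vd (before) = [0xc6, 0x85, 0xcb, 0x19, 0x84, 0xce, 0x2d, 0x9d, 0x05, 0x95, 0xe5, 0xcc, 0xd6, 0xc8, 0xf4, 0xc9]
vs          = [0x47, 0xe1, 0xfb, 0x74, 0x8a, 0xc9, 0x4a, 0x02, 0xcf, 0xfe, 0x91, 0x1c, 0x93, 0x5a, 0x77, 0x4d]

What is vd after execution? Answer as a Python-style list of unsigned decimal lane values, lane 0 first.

VLMAX = (256 × 2) / 32 = 16 lanes
AVL=4 ≤ VLMAX=16, so vl = 4
vd[0] add(0xc6,0x47) -> 0x10d
vd[1] mask-off/ones -> 0xffffffff
vd[2] add(0xcb,0xfb) -> 0x1c6
vd[3] add(0x19,0x74) -> 0x8d
vd[4] tail/ones -> 0xffffffff
vd[5] tail/ones -> 0xffffffff
vd[6] tail/ones -> 0xffffffff
vd[7] tail/ones -> 0xffffffff
vd[8] tail/ones -> 0xffffffff
vd[9] tail/ones -> 0xffffffff
vd[10] tail/ones -> 0xffffffff
vd[11] tail/ones -> 0xffffffff
vd[12] tail/ones -> 0xffffffff
vd[13] tail/ones -> 0xffffffff
vd[14] tail/ones -> 0xffffffff
vd[15] tail/ones -> 0xffffffff

vd = [269, 4294967295, 454, 141, 4294967295, 4294967295, 4294967295, 4294967295, 4294967295, 4294967295, 4294967295, 4294967295, 4294967295, 4294967295, 4294967295, 4294967295]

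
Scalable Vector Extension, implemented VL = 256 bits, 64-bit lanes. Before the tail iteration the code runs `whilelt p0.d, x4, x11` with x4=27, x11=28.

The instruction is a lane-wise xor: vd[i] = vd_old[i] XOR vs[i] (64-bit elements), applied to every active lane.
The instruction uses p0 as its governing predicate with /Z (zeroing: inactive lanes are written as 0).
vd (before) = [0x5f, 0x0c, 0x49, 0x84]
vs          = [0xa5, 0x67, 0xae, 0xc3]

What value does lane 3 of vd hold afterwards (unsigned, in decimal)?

vd[3] = 0

register lanes = 256/64 = 4
p0[j] = (27+j < 28); true for j=0..0 → 1 lanes set
[0] xor(0x5f,0xa5) = 0xfa
[1] tail/zero = 0x00
[2] tail/zero = 0x00
[3] tail/zero = 0x00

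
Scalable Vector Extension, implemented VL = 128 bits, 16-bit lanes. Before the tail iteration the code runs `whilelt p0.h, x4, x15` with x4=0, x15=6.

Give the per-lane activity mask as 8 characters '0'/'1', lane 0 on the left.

predicate = 11111100

lane count: 128 div 16 = 8
active while 0+j < 6, i.e. j ∈ [0,6) capped at 8 ⇒ 6
bits (lane 0 leftmost): 11111100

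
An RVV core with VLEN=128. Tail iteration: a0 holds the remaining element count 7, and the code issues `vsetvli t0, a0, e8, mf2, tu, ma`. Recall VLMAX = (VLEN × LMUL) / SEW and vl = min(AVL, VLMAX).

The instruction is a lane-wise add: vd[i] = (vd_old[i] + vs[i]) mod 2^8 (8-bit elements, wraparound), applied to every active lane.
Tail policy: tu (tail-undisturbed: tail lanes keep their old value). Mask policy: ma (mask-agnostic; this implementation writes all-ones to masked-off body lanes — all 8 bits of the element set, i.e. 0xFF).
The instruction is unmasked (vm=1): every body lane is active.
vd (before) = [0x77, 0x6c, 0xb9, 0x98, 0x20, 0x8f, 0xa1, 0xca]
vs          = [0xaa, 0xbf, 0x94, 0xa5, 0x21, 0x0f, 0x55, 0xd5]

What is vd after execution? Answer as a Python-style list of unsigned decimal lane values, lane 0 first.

vd = [33, 43, 77, 61, 65, 158, 246, 202]

VLMAX = VLEN×LMUL/SEW = 128×1/2/8 = 8
AVL=7 ≤ VLMAX=8, so vl = 7
lane  0: add(0x77,0xaa) ⇒ 0x21
lane  1: add(0x6c,0xbf) ⇒ 0x2b
lane  2: add(0xb9,0x94) ⇒ 0x4d
lane  3: add(0x98,0xa5) ⇒ 0x3d
lane  4: add(0x20,0x21) ⇒ 0x41
lane  5: add(0x8f,0x0f) ⇒ 0x9e
lane  6: add(0xa1,0x55) ⇒ 0xf6
lane  7: tail/keep ⇒ 0xca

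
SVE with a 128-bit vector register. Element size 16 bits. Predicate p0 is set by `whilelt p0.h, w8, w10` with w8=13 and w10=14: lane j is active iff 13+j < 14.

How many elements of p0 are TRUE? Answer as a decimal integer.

vl = 1

register lanes = 128/16 = 8
whilelt: lane j active iff 13+j < 14 → j < 1 → 1 active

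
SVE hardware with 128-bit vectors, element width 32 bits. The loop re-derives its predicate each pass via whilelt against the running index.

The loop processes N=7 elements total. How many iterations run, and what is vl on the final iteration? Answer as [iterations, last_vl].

register lanes = 128/32 = 4
N=7: ⌈7/4⌉ = 2 iters; last vl = 7 − 1×4 = 3

[iterations, last_vl] = [2, 3]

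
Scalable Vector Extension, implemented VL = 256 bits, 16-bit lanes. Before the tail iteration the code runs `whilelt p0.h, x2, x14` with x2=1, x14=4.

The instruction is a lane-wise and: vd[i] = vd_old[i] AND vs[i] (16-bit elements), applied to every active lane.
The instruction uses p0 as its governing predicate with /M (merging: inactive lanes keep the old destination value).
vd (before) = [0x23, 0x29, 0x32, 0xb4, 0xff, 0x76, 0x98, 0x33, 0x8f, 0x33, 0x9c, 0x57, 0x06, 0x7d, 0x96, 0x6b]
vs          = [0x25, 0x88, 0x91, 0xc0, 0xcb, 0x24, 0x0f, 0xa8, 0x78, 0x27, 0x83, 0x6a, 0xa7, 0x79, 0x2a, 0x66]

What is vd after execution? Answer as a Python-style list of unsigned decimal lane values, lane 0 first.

lane count: 256 div 16 = 16
active while 1+j < 4, i.e. j ∈ [0,3) capped at 16 ⇒ 3
vd[0] and(0x23,0x25) -> 0x21
vd[1] and(0x29,0x88) -> 0x08
vd[2] and(0x32,0x91) -> 0x10
vd[3] tail/keep -> 0xb4
vd[4] tail/keep -> 0xff
vd[5] tail/keep -> 0x76
vd[6] tail/keep -> 0x98
vd[7] tail/keep -> 0x33
vd[8] tail/keep -> 0x8f
vd[9] tail/keep -> 0x33
vd[10] tail/keep -> 0x9c
vd[11] tail/keep -> 0x57
vd[12] tail/keep -> 0x06
vd[13] tail/keep -> 0x7d
vd[14] tail/keep -> 0x96
vd[15] tail/keep -> 0x6b

vd = [33, 8, 16, 180, 255, 118, 152, 51, 143, 51, 156, 87, 6, 125, 150, 107]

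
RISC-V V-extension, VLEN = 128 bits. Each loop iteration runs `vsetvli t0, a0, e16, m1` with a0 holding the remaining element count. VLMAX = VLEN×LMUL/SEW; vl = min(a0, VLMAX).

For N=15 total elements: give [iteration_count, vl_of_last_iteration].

lanes per group: 128·1/16 = 8
N=15: ⌈15/8⌉ = 2 iters; last vl = 15 − 1×8 = 7

[iterations, last_vl] = [2, 7]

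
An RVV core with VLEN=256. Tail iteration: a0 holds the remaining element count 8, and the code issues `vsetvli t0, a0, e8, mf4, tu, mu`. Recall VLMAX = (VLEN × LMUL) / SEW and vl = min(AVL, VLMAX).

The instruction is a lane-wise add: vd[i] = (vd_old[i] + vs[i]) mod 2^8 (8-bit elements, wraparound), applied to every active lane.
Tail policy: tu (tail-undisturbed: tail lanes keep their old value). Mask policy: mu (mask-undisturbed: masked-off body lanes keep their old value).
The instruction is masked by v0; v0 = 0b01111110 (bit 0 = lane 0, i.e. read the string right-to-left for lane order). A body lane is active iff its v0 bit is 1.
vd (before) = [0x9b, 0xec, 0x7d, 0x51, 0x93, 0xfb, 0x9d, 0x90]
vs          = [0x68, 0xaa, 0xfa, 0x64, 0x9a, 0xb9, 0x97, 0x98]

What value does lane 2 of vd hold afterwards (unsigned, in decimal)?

lanes per group: 256·1/4/8 = 8
vl = min(AVL, VLMAX) = min(8, 8) = 8
[0] mask-off/keep = 0x9b
[1] add(0xec,0xaa) = 0x96
[2] add(0x7d,0xfa) = 0x77
[3] add(0x51,0x64) = 0xb5
[4] add(0x93,0x9a) = 0x2d
[5] add(0xfb,0xb9) = 0xb4
[6] add(0x9d,0x97) = 0x34
[7] mask-off/keep = 0x90

vd[2] = 119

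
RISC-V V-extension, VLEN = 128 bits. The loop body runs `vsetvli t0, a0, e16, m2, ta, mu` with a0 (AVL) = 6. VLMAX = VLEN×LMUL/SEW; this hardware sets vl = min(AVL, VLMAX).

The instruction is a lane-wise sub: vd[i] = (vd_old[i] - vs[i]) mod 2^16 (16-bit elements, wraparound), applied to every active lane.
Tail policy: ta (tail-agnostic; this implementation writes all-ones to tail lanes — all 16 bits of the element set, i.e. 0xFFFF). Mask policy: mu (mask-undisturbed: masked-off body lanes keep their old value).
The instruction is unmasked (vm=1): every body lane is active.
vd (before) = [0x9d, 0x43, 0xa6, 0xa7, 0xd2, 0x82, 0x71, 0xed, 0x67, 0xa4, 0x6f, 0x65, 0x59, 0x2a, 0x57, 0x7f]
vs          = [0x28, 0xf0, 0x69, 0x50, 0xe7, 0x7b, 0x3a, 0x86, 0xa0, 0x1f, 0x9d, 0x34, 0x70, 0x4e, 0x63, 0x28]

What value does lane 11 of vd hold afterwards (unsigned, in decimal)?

vd[11] = 65535

VLMAX = (128 × 2) / 16 = 16 lanes
vl = min(AVL, VLMAX) = min(6, 16) = 6
  i=0: sub(0x9d,0x28) → 117
  i=1: sub(0x43,0xf0) → 65363
  i=2: sub(0xa6,0x69) → 61
  i=3: sub(0xa7,0x50) → 87
  i=4: sub(0xd2,0xe7) → 65515
  i=5: sub(0x82,0x7b) → 7
  i=6: tail/ones → 65535
  i=7: tail/ones → 65535
  i=8: tail/ones → 65535
  i=9: tail/ones → 65535
  i=10: tail/ones → 65535
  i=11: tail/ones → 65535
  i=12: tail/ones → 65535
  i=13: tail/ones → 65535
  i=14: tail/ones → 65535
  i=15: tail/ones → 65535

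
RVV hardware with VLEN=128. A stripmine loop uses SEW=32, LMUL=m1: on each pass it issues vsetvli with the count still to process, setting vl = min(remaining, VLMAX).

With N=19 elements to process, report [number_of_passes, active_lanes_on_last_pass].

VLMAX = VLEN×LMUL/SEW = 128×1/32 = 4
N=19: ⌈19/4⌉ = 5 iters; last vl = 19 − 4×4 = 3

[iterations, last_vl] = [5, 3]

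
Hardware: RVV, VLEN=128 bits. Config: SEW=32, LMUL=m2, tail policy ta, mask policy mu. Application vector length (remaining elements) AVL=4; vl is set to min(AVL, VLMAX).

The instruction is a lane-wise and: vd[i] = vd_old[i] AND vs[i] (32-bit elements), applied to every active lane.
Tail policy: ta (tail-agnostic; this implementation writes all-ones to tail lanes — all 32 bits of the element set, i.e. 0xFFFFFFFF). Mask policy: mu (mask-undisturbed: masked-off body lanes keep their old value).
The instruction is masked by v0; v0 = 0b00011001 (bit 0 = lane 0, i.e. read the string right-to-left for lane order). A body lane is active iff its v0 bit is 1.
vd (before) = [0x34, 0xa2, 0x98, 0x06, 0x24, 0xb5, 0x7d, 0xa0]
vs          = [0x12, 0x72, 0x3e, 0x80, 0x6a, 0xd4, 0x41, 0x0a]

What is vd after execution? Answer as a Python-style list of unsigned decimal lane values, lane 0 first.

vd = [16, 162, 152, 0, 4294967295, 4294967295, 4294967295, 4294967295]

VLMAX = (128 × 2) / 32 = 8 lanes
vl ← min(4, 8) = 4
lane  0: and(0x34,0x12) ⇒ 0x10
lane  1: mask-off/keep ⇒ 0xa2
lane  2: mask-off/keep ⇒ 0x98
lane  3: and(0x06,0x80) ⇒ 0x00
lane  4: tail/ones ⇒ 0xffffffff
lane  5: tail/ones ⇒ 0xffffffff
lane  6: tail/ones ⇒ 0xffffffff
lane  7: tail/ones ⇒ 0xffffffff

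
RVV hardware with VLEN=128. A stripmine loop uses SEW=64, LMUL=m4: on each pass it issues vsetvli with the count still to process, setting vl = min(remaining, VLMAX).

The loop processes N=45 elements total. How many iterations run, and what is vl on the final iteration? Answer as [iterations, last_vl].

[iterations, last_vl] = [6, 5]

VLMAX = (128 × 4) / 64 = 8 lanes
iterations = ceil(45/8) = 6; final-pass vl = 5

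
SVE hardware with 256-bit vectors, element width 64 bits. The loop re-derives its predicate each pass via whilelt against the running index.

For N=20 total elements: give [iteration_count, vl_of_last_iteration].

[iterations, last_vl] = [5, 4]

lane count: 256 div 64 = 4
iterations = ceil(20/4) = 5; final-pass vl = 4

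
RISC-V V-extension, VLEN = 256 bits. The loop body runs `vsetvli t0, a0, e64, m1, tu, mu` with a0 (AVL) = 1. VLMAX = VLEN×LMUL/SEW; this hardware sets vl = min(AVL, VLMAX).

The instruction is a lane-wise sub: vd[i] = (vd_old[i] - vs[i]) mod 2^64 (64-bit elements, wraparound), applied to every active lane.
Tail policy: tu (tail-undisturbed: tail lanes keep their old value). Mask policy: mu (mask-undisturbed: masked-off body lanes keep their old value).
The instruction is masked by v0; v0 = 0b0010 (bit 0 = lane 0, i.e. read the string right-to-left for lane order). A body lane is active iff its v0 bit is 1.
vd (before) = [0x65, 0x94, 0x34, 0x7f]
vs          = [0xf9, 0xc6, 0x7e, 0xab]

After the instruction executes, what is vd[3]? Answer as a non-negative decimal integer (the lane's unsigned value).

VLMAX = VLEN×LMUL/SEW = 256×1/64 = 4
AVL=1 ≤ VLMAX=4, so vl = 1
vd[0] mask-off/keep -> 0x65
vd[1] tail/keep -> 0x94
vd[2] tail/keep -> 0x34
vd[3] tail/keep -> 0x7f

vd[3] = 127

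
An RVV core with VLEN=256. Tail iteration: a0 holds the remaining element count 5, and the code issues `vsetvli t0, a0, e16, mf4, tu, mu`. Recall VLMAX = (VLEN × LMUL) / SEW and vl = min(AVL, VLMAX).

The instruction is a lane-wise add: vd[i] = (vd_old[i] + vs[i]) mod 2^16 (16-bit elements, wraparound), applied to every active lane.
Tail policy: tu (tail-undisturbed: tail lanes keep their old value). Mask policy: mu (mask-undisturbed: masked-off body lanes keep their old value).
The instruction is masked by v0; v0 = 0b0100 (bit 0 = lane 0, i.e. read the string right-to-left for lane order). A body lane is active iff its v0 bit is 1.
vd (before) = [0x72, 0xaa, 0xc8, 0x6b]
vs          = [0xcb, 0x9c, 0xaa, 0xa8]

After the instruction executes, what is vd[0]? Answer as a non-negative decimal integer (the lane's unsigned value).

vd[0] = 114

lanes per group: 256·1/4/16 = 4
vl = min(AVL, VLMAX) = min(5, 4) = 4
[0] mask-off/keep = 0x72
[1] mask-off/keep = 0xaa
[2] add(0xc8,0xaa) = 0x172
[3] mask-off/keep = 0x6b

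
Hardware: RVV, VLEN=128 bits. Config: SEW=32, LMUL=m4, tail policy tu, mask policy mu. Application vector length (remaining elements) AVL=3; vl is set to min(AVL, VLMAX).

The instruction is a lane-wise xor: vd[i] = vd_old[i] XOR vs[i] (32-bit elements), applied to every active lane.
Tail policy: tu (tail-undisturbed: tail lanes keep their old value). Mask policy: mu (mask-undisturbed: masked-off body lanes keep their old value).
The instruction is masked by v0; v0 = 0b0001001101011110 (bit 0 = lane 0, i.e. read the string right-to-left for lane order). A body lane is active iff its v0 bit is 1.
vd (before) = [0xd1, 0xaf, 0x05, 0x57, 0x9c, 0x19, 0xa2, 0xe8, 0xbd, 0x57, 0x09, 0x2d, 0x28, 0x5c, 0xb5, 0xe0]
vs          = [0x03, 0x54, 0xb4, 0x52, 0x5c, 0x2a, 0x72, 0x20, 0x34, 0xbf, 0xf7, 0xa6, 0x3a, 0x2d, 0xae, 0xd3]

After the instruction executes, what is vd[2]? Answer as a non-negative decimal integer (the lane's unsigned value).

vd[2] = 177

lanes per group: 128·4/32 = 16
AVL=3 ≤ VLMAX=16, so vl = 3
lane  0: mask-off/keep ⇒ 0xd1
lane  1: xor(0xaf,0x54) ⇒ 0xfb
lane  2: xor(0x05,0xb4) ⇒ 0xb1
lane  3: tail/keep ⇒ 0x57
lane  4: tail/keep ⇒ 0x9c
lane  5: tail/keep ⇒ 0x19
lane  6: tail/keep ⇒ 0xa2
lane  7: tail/keep ⇒ 0xe8
lane  8: tail/keep ⇒ 0xbd
lane  9: tail/keep ⇒ 0x57
lane 10: tail/keep ⇒ 0x09
lane 11: tail/keep ⇒ 0x2d
lane 12: tail/keep ⇒ 0x28
lane 13: tail/keep ⇒ 0x5c
lane 14: tail/keep ⇒ 0xb5
lane 15: tail/keep ⇒ 0xe0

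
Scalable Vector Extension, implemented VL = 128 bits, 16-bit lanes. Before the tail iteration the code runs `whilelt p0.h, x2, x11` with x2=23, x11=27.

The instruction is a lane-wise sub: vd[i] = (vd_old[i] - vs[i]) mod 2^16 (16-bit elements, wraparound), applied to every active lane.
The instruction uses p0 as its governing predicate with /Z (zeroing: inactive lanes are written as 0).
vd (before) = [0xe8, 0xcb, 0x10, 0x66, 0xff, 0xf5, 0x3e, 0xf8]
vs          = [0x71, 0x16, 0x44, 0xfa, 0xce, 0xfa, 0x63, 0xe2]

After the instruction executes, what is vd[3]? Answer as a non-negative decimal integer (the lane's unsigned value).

vd[3] = 65388

register lanes = 128/16 = 8
whilelt: lane j active iff 23+j < 27 → j < 4 → 4 active
vd[0] sub(0xe8,0x71) -> 0x77
vd[1] sub(0xcb,0x16) -> 0xb5
vd[2] sub(0x10,0x44) -> 0xffcc
vd[3] sub(0x66,0xfa) -> 0xff6c
vd[4] tail/zero -> 0x00
vd[5] tail/zero -> 0x00
vd[6] tail/zero -> 0x00
vd[7] tail/zero -> 0x00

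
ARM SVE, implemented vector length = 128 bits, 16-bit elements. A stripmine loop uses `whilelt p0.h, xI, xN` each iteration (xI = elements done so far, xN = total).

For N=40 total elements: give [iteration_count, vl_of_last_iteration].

[iterations, last_vl] = [5, 8]

128-bit reg / 16-bit elem → 8 lanes
40 elements at 8/iter → 5 passes, remainder 8 on the last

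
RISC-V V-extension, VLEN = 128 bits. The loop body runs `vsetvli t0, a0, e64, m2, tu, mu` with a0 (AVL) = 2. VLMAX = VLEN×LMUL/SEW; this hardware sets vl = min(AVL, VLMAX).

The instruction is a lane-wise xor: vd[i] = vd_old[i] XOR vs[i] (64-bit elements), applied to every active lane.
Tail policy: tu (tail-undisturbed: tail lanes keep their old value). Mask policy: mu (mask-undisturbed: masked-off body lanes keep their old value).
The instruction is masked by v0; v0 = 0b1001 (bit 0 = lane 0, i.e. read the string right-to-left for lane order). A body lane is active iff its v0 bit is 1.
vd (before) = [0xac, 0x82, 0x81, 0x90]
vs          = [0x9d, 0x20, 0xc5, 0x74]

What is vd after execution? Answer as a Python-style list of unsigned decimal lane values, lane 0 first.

VLMAX = (128 × 2) / 64 = 4 lanes
vl ← min(2, 4) = 2
[0] xor(0xac,0x9d) = 0x31
[1] mask-off/keep = 0x82
[2] tail/keep = 0x81
[3] tail/keep = 0x90

vd = [49, 130, 129, 144]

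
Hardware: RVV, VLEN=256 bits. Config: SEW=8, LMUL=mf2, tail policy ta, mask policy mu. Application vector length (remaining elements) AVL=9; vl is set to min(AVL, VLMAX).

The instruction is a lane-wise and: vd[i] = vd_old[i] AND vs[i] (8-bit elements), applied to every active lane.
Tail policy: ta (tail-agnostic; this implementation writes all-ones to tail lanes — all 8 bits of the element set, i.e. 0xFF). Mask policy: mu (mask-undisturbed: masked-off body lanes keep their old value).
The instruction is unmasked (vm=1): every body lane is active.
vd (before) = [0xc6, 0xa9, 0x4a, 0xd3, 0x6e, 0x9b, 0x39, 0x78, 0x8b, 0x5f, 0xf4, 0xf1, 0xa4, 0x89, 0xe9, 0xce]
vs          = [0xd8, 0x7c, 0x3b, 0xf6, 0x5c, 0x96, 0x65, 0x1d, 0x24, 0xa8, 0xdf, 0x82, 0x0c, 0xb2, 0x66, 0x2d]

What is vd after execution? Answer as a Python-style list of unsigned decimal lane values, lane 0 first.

lanes per group: 256·1/2/8 = 16
vl ← min(9, 16) = 9
vd[0] and(0xc6,0xd8) -> 0xc0
vd[1] and(0xa9,0x7c) -> 0x28
vd[2] and(0x4a,0x3b) -> 0x0a
vd[3] and(0xd3,0xf6) -> 0xd2
vd[4] and(0x6e,0x5c) -> 0x4c
vd[5] and(0x9b,0x96) -> 0x92
vd[6] and(0x39,0x65) -> 0x21
vd[7] and(0x78,0x1d) -> 0x18
vd[8] and(0x8b,0x24) -> 0x00
vd[9] tail/ones -> 0xff
vd[10] tail/ones -> 0xff
vd[11] tail/ones -> 0xff
vd[12] tail/ones -> 0xff
vd[13] tail/ones -> 0xff
vd[14] tail/ones -> 0xff
vd[15] tail/ones -> 0xff

vd = [192, 40, 10, 210, 76, 146, 33, 24, 0, 255, 255, 255, 255, 255, 255, 255]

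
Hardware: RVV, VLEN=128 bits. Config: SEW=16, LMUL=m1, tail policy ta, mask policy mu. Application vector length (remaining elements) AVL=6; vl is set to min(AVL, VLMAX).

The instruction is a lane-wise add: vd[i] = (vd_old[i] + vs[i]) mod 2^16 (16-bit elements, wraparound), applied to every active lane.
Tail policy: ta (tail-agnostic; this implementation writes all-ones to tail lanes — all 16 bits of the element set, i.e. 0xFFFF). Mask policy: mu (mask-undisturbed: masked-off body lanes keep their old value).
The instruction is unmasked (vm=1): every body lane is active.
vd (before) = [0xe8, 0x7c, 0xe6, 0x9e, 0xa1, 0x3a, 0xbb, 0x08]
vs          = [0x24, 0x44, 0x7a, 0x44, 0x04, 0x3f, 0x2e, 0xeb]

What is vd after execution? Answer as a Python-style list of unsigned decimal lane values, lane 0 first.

VLMAX = VLEN×LMUL/SEW = 128×1/16 = 8
vl ← min(6, 8) = 6
lane  0: add(0xe8,0x24) ⇒ 0x10c
lane  1: add(0x7c,0x44) ⇒ 0xc0
lane  2: add(0xe6,0x7a) ⇒ 0x160
lane  3: add(0x9e,0x44) ⇒ 0xe2
lane  4: add(0xa1,0x04) ⇒ 0xa5
lane  5: add(0x3a,0x3f) ⇒ 0x79
lane  6: tail/ones ⇒ 0xffff
lane  7: tail/ones ⇒ 0xffff

vd = [268, 192, 352, 226, 165, 121, 65535, 65535]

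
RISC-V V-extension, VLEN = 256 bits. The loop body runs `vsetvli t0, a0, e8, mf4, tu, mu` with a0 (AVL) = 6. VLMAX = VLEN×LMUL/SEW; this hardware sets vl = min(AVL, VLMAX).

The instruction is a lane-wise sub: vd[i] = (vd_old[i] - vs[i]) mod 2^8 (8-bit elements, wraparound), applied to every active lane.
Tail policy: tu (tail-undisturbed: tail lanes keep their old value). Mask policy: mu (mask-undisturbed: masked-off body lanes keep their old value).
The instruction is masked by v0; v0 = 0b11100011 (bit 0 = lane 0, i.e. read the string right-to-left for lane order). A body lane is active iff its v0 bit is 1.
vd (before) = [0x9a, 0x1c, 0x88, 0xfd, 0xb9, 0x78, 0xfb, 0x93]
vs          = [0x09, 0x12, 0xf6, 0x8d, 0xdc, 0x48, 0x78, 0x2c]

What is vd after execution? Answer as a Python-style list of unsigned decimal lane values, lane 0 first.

VLMAX = (256 × 1/4) / 8 = 8 lanes
AVL=6 ≤ VLMAX=8, so vl = 6
[0] sub(0x9a,0x09) = 0x91
[1] sub(0x1c,0x12) = 0x0a
[2] mask-off/keep = 0x88
[3] mask-off/keep = 0xfd
[4] mask-off/keep = 0xb9
[5] sub(0x78,0x48) = 0x30
[6] tail/keep = 0xfb
[7] tail/keep = 0x93

vd = [145, 10, 136, 253, 185, 48, 251, 147]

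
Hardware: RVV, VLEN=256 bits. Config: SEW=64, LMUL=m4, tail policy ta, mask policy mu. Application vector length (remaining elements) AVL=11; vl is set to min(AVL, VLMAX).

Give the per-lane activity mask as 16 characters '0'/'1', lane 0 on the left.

predicate = 1111111111100000

VLMAX = (256 × 4) / 64 = 16 lanes
vl ← min(11, 16) = 11
bits (lane 0 leftmost): 1111111111100000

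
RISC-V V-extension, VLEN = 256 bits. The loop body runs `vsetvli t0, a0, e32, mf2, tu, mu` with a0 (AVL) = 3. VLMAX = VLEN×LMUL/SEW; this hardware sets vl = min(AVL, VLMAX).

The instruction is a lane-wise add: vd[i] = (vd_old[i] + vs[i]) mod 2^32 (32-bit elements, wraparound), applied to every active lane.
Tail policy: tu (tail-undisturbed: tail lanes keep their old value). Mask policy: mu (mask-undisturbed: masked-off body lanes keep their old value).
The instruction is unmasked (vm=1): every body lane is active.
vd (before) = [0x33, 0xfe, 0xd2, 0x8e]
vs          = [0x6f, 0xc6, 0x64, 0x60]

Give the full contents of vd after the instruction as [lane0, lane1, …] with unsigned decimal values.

vd = [162, 452, 310, 142]

VLMAX = (256 × 1/2) / 32 = 4 lanes
AVL=3 ≤ VLMAX=4, so vl = 3
vd[0] add(0x33,0x6f) -> 0xa2
vd[1] add(0xfe,0xc6) -> 0x1c4
vd[2] add(0xd2,0x64) -> 0x136
vd[3] tail/keep -> 0x8e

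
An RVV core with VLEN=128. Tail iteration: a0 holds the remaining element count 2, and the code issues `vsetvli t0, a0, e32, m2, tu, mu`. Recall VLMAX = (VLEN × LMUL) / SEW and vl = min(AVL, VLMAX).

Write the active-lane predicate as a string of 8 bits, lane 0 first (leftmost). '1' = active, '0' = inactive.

predicate = 11000000

lanes per group: 128·2/32 = 8
vl ← min(2, 8) = 2
bits (lane 0 leftmost): 11000000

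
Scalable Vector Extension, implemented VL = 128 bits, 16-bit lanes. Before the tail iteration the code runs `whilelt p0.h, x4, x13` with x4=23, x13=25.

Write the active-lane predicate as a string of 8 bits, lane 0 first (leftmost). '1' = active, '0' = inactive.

register lanes = 128/16 = 8
active while 23+j < 25, i.e. j ∈ [0,2) capped at 8 ⇒ 2
bits (lane 0 leftmost): 11000000

predicate = 11000000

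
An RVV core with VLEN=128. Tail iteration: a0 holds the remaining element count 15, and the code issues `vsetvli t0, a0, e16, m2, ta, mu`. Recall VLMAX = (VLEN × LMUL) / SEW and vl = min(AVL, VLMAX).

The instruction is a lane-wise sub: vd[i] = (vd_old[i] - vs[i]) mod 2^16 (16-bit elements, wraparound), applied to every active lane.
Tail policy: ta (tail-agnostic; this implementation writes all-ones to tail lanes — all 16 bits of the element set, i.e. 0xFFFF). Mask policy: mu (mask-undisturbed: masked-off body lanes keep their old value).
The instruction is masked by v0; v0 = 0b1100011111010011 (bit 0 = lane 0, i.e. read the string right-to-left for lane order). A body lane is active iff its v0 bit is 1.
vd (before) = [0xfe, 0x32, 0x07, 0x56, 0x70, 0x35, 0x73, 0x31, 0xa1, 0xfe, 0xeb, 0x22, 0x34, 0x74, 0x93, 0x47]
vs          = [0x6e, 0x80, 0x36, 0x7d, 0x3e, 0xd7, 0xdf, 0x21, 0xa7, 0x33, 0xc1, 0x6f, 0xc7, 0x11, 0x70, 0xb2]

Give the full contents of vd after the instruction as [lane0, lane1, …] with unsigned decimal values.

vd = [144, 65458, 7, 86, 50, 53, 65428, 16, 65530, 203, 42, 34, 52, 116, 35, 65535]

VLMAX = VLEN×LMUL/SEW = 128×2/16 = 16
AVL=15 ≤ VLMAX=16, so vl = 15
  i=0: sub(0xfe,0x6e) → 144
  i=1: sub(0x32,0x80) → 65458
  i=2: mask-off/keep → 7
  i=3: mask-off/keep → 86
  i=4: sub(0x70,0x3e) → 50
  i=5: mask-off/keep → 53
  i=6: sub(0x73,0xdf) → 65428
  i=7: sub(0x31,0x21) → 16
  i=8: sub(0xa1,0xa7) → 65530
  i=9: sub(0xfe,0x33) → 203
  i=10: sub(0xeb,0xc1) → 42
  i=11: mask-off/keep → 34
  i=12: mask-off/keep → 52
  i=13: mask-off/keep → 116
  i=14: sub(0x93,0x70) → 35
  i=15: tail/ones → 65535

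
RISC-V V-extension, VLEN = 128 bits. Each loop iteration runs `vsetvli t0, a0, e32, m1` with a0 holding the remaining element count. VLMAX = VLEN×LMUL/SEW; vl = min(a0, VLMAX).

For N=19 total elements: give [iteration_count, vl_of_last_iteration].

VLMAX = VLEN×LMUL/SEW = 128×1/32 = 4
N=19: ⌈19/4⌉ = 5 iters; last vl = 19 − 4×4 = 3

[iterations, last_vl] = [5, 3]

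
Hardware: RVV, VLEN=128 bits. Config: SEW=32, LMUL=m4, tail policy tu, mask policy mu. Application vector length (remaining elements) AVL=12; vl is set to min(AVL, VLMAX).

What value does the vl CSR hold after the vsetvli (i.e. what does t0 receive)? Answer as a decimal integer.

VLMAX = VLEN×LMUL/SEW = 128×4/32 = 16
AVL=12 ≤ VLMAX=16, so vl = 12

vl = 12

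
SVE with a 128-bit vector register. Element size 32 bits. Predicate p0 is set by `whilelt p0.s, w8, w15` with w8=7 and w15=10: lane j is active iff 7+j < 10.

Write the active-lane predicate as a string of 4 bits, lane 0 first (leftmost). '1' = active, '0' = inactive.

128-bit reg / 32-bit elem → 4 lanes
active while 7+j < 10, i.e. j ∈ [0,3) capped at 4 ⇒ 3
bits (lane 0 leftmost): 1110

predicate = 1110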